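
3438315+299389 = 3737704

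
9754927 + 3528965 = 13283892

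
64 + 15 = 79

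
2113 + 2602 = 4715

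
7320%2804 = 1712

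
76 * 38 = 2888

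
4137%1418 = 1301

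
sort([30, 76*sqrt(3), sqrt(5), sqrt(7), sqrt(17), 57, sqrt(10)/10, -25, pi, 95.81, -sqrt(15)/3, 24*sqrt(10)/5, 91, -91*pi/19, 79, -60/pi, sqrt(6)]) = [-25, -60/pi, -91*pi/19, -sqrt(15)/3, sqrt(10)/10, sqrt(5), sqrt(6), sqrt(7), pi, sqrt(17), 24*sqrt(10)/5, 30, 57, 79, 91, 95.81, 76*sqrt(3)]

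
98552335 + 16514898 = 115067233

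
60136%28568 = 3000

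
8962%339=148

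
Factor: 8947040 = 2^5*5^1*199^1*281^1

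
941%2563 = 941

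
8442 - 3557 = 4885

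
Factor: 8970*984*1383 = 2^4*3^3*5^1*13^1*23^1*41^1*461^1 = 12207021840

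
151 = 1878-1727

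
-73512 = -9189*8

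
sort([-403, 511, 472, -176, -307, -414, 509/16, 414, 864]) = [-414, -403, -307, -176, 509/16, 414, 472, 511, 864]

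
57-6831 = -6774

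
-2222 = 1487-3709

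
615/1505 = 123/301 ≈ 0.409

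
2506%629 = 619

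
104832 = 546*192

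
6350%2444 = 1462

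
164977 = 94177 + 70800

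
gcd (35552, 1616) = 1616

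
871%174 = 1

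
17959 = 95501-77542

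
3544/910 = 3+407/455 ≈ 3.89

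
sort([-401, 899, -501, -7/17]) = [-501, -401, -7/17, 899]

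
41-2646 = -2605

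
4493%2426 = 2067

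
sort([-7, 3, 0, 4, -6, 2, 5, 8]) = [-7, -6, 0, 2, 3, 4, 5, 8]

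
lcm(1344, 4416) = 30912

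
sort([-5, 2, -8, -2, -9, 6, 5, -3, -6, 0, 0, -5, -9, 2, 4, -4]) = [-9, -9, -8, -6, -5, -5, -4, -3, -2, 0, 0, 2, 2, 4, 5, 6]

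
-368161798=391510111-759671909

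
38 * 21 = 798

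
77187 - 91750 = -14563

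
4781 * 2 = 9562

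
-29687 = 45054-74741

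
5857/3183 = 1 + 2674/3183 ≈ 1.84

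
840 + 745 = 1585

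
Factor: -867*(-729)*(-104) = -1*2^3*3^7*13^1*17^2 = -65732472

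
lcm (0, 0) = 0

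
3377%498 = 389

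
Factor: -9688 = -1 * 2^3 * 7^1 * 173^1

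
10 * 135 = 1350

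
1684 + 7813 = 9497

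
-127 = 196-323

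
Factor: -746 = -1*2^1*373^1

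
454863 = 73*6231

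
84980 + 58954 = 143934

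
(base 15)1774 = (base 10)5059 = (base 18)fb1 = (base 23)9cm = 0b1001111000011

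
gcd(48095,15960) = 5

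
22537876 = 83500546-60962670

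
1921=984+937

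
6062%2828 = 406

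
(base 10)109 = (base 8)155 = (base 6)301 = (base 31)3g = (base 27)41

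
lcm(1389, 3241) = 9723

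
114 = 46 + 68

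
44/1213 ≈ 0.0363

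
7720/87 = 88 + 64/87 ≈ 88.74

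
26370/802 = 32 + 353/401 ≈ 32.88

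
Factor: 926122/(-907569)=-1 * 2^1 * 3^(-2) * 13^(-1) * 53^1 * 7757^(-1) * 8737^1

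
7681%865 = 761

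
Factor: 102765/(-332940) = -1*2^(-2)*13^1*17^1*179^(-1) = -221/716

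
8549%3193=2163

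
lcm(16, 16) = 16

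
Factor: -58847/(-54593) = 7^(-1)*11^(-1)*83^1 = 83/77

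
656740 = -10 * (-65674)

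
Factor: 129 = 3^1*43^1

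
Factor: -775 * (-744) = 2^3 * 3^1 * 5^2 * 31^2 = 576600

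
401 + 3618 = 4019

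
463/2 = 231 + 1/2 = 231.50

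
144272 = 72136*2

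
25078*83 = 2081474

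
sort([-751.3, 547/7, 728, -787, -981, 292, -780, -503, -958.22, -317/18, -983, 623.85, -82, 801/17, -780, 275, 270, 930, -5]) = [-983, -981, -958.22, -787, -780, -780, -751.3, -503, -82, -317/18, -5, 801/17, 547/7, 270, 275, 292, 623.85, 728, 930]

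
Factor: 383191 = 31^1 * 47^1 * 263^1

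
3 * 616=1848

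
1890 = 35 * 54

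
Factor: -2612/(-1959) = 2^2 * 3^(-1) = 4/3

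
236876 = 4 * 59219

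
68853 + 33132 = 101985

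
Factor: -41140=-1*2^2*5^1*11^2*17^1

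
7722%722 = 502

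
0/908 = 0 = 0.00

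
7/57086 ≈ 0.000123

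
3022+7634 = 10656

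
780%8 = 4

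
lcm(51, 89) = 4539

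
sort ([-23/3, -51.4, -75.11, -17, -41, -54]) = [-75.11, -54, -51.4, -41, -17, -23/3]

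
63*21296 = 1341648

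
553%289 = 264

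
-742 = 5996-6738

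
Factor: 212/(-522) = -1 * 2^1 * 3^(-2) * 29^(-1) * 53^1 = -106/261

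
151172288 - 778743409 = -627571121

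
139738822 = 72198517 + 67540305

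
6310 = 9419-3109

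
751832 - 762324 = -10492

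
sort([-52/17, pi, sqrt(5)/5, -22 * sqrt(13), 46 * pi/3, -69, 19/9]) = [-22 * sqrt(13), -69, -52/17, sqrt(5)/5, 19/9, pi, 46 * pi/3]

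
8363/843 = 9 + 776/843 ≈ 9.92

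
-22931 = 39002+-61933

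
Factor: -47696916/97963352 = -1*2^(-1)*3^1*19^1*47^1*4451^1*12245419^(-1) = -11924229/24490838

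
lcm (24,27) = 216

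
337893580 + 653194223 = 991087803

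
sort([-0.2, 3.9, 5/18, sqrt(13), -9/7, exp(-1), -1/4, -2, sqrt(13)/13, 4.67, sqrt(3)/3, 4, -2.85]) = [-2.85, -2, -9/7, -1/4, -0.2, sqrt(13)/13, 5/18, exp(-1), sqrt(3)/3, sqrt(13), 3.9, 4, 4.67]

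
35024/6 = 17512/3 ≈ 5837.33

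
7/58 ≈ 0.121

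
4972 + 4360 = 9332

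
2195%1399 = 796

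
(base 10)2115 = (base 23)3mm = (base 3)2220100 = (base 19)5g6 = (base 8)4103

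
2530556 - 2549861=-19305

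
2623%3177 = 2623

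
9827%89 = 37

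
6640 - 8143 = -1503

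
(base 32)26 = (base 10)70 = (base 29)2c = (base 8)106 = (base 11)64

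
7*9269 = 64883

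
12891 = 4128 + 8763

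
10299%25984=10299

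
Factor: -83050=-1 * 2^1 * 5^2 * 11^1 * 151^1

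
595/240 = 2 + 23/48 ≈ 2.48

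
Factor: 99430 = 2^1 * 5^1 * 61^1 * 163^1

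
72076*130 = 9369880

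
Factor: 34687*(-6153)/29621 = -1*3^1*7^1*19^(-1)*293^1*1559^(-1)*34687^1 = -213429111/29621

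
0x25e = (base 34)hs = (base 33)ic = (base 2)1001011110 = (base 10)606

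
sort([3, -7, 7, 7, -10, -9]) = [-10, -9, -7, 3, 7, 7]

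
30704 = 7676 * 4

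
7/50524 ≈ 0.000139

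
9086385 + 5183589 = 14269974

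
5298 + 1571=6869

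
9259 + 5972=15231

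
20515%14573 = 5942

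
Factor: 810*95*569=2^1*3^4*5^2*19^1*569^1=43784550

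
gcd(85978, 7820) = 2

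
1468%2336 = 1468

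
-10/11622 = -5/5811 ≈ -0.000860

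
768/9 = 256/3 ≈ 85.33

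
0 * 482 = 0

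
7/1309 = 1/187 ≈ 0.00535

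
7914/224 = 3957/112 ≈ 35.33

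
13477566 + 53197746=66675312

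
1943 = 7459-5516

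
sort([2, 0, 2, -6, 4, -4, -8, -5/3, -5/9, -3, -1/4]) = [-8, -6, -4, -3, -5/3, -5/9, -1/4, 0, 2, 2, 4]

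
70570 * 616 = 43471120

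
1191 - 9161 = -7970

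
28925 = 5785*5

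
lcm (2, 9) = 18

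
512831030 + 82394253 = 595225283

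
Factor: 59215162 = 2^1 * 2477^1 * 11953^1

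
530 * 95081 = 50392930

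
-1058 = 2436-3494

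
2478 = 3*826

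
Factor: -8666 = -1*2^1*7^1*619^1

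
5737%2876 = 2861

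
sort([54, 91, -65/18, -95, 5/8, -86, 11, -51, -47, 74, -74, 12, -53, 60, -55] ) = [-95, -86, -74, -55, -53, -51, -47, -65/18, 5/8, 11, 12, 54, 60, 74, 91] 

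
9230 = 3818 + 5412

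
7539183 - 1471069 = 6068114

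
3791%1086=533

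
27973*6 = 167838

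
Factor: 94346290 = 2^1*5^1*881^1*10709^1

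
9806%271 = 50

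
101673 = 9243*11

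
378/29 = 13 + 1/29 ≈ 13.03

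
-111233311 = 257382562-368615873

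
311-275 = 36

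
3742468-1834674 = 1907794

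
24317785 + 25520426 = 49838211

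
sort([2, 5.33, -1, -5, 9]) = [-5, -1, 2, 5.33, 9]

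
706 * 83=58598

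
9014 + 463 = 9477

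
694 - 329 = 365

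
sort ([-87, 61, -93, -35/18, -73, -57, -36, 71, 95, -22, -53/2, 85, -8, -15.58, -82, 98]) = [-93, -87, -82, -73, -57, -36, -53/2, -22, -15.58, -8, -35/18, 61, 71, 85, 95, 98]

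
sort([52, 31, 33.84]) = [31, 33.84, 52]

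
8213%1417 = 1128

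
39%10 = 9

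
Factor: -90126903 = -1 * 3^1 * 23^1 * 71^1 * 18397^1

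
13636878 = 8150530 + 5486348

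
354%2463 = 354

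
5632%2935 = 2697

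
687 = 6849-6162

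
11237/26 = 432 + 5/26 ≈ 432.19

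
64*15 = 960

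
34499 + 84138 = 118637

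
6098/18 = 3049/9≈338.78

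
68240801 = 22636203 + 45604598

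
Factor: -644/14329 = -1*2^2*89^(-1) = -4/89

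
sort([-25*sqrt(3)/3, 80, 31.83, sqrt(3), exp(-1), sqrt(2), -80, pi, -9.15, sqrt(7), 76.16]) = [-80, -25*sqrt(3)/3, -9.15, exp(-1), sqrt(2), sqrt(3), sqrt(7), pi, 31.83, 76.16, 80]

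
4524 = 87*52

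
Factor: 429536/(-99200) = -1 * 2^(-2) * 5^(-2) * 433^1 = -433/100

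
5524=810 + 4714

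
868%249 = 121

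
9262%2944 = 430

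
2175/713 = 3 + 36/713 ≈ 3.05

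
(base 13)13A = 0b11011010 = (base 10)218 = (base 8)332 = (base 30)78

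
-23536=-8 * 2942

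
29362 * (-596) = -17499752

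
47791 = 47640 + 151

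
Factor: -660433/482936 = -1 * 2^(-3) * 67^(-1) * 733^1 = -733/536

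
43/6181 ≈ 0.00696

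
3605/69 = 52 + 17/69 ≈ 52.25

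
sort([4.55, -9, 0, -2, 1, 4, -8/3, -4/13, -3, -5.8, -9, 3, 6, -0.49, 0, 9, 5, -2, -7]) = [-9, -9, -7, -5.8, -3, -8/3, -2, -2, -0.49, -4/13, 0, 0, 1, 3, 4, 4.55, 5, 6, 9]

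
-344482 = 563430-907912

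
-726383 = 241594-967977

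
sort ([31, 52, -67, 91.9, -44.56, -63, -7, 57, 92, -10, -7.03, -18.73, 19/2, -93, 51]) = [-93, -67, -63, -44.56, -18.73, -10, -7.03, -7, 19/2, 31, 51, 52, 57, 91.9, 92]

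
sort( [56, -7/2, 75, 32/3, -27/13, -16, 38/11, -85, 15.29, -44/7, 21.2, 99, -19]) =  [-85, -19, -16, -44/7, -7/2, -27/13, 38/11, 32/3, 15.29, 21.2, 56, 75, 99]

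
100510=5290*19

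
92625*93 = 8614125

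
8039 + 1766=9805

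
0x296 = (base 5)10122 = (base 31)lb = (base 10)662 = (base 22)182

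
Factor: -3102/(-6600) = 2^(-2)*5^(-2)*47^1 = 47/100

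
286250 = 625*458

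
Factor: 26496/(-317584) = -1 * 2^3 * 3^2 * 863^(-1) = -72/863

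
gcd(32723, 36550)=43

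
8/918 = 4/459 ≈ 0.00871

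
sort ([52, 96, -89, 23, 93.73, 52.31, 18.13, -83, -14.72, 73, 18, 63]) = [-89, -83, -14.72, 18, 18.13, 23, 52, 52.31, 63, 73, 93.73, 96]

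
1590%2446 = 1590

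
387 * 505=195435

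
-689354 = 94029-783383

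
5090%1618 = 236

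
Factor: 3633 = 3^1*7^1*173^1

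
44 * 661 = 29084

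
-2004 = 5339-7343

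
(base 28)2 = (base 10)2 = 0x2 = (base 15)2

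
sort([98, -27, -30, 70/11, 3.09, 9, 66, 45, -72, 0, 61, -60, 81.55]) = [-72, -60, -30, -27, 0, 3.09, 70/11, 9, 45, 61, 66, 81.55, 98]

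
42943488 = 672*63904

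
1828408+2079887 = 3908295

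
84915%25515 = 8370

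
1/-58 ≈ -0.0172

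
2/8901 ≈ 0.000225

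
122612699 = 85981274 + 36631425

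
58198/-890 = -65 - 174/445 ≈ -65.39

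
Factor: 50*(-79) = -1*2^1*5^2*79^1 = -3950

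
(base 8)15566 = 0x1b76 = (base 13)327a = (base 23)d6f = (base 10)7030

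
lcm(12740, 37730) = 980980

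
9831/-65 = -151 - 16/65≈-151.25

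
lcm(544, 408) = 1632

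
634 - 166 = 468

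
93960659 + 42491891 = 136452550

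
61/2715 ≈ 0.0225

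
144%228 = 144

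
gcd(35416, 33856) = 8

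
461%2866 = 461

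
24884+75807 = 100691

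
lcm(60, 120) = 120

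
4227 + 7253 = 11480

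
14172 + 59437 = 73609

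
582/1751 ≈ 0.332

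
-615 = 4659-5274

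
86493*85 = 7351905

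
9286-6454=2832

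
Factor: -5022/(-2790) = 3^2*5^(-1) = 9/5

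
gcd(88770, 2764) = 2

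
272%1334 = 272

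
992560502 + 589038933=1581599435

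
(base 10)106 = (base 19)5b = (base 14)78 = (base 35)31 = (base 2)1101010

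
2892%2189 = 703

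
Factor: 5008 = 2^4 * 313^1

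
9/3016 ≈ 0.00298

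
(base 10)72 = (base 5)242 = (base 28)2g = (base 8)110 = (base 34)24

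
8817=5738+3079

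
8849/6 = 1474+5/6 ≈ 1474.83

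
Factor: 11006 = 2^1 * 5503^1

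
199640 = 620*322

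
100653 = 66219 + 34434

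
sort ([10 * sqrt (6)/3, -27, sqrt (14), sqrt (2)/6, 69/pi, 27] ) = [-27, sqrt (2)/6, sqrt (14), 10 * sqrt (6)/3, 69/pi, 27] 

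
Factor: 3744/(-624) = -1*2^1*3^1 = -6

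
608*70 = 42560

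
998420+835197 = 1833617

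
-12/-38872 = 3/9718 ≈ 0.000309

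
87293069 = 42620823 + 44672246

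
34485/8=4310 + 5/8 ≈ 4310.63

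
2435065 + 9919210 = 12354275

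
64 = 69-5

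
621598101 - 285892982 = 335705119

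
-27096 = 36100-63196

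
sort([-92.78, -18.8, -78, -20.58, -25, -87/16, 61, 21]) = [-92.78, -78, -25, -20.58, -18.8, -87/16, 21, 61]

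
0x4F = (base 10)79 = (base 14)59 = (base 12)67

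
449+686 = 1135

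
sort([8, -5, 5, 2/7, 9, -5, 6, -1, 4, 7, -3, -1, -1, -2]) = [-5, -5, -3, -2, -1, -1, -1, 2/7, 4, 5, 6, 7, 8, 9]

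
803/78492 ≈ 0.0102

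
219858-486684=-266826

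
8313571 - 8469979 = -156408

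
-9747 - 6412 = -16159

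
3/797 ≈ 0.00376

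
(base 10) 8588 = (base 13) 3ba8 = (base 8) 20614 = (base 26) ci8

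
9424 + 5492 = 14916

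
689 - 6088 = -5399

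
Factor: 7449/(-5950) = -1*2^(-1)*3^1*5^(-2)*7^(-1)*13^1*17^(-1)*191^1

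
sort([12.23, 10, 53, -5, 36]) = [-5, 10, 12.23, 36, 53]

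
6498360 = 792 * 8205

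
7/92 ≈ 0.0761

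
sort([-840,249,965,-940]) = [-940,-840,249,965]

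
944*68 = 64192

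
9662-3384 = 6278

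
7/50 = 0.14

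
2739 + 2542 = 5281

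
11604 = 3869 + 7735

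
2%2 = 0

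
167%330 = 167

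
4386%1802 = 782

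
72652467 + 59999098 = 132651565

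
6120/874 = 3060/437≈7.00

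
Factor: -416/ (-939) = 2^5 * 3^ (-1) * 13^1 * 313^ (-1)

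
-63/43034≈-0.00146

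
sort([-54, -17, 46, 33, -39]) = [-54, -39, -17, 33, 46]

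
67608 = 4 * 16902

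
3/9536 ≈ 0.000315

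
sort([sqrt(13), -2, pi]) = [-2, pi, sqrt(13)]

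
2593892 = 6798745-4204853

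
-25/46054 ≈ -0.000543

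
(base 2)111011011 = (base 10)475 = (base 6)2111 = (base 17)1ag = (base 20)13f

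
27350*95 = 2598250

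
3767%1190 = 197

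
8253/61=135 + 18/61 ≈ 135.30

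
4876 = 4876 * 1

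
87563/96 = 912 + 11/96 ≈ 912.11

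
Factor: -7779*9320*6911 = -1*2^3*3^1*5^1*233^1*2593^1*6911^1 = -501049435080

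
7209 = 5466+1743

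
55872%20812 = 14248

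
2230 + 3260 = 5490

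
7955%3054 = 1847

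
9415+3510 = 12925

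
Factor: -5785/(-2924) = 2^(-2)*5^1*13^1*17^(-1)*43^(-1)*89^1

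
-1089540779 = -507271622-582269157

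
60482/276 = 30241/138 ≈ 219.14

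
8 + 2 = 10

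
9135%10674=9135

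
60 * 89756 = 5385360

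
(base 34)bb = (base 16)181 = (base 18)137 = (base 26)el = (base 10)385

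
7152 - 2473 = 4679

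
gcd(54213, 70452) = 3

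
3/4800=1/1600=0.000625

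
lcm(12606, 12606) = 12606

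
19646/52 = 9823/26 ≈ 377.81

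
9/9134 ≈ 0.000985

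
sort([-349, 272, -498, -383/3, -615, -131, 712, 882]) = [-615, -498, -349, -131, -383/3, 272, 712, 882]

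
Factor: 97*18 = 2^1*3^2*97^1 = 1746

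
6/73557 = 2/24519 ≈ 0.0000816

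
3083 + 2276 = 5359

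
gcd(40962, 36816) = 6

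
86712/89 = 974 + 26/89 ≈ 974.29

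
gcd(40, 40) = 40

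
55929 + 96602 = 152531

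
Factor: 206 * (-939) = -1 * 2^1 * 3^1 * 103^1 * 313^1 = -193434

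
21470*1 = 21470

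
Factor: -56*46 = -1*2^4*7^1*23^1 = -2576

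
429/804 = 143/268 ≈ 0.534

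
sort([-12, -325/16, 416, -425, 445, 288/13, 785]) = [-425, -325/16, -12, 288/13, 416, 445, 785]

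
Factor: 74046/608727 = 2^1 * 7^ (-1) * 43^1 * 101^ (-1) = 86/707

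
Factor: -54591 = -1*3^1*31^1*587^1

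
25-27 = -2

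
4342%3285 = 1057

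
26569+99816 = 126385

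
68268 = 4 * 17067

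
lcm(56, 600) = 4200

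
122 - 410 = -288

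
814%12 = 10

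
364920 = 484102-119182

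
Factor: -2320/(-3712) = 2^(-3)*5^1 = 5/8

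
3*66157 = 198471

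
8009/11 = 728+1/11 ≈ 728.09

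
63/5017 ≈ 0.0126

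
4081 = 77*53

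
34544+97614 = 132158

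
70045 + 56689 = 126734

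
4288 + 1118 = 5406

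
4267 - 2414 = 1853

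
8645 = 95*91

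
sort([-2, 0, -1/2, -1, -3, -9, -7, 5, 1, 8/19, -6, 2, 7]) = [-9, -7, -6, -3, -2, -1, -1/2, 0, 8/19, 1, 2, 5, 7]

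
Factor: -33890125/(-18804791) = 5^3*29^1*9349^1*18804791^(-1)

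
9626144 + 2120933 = 11747077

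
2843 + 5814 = 8657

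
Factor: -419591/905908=-1*2^(-2)*37^(-1)*6121^(-1)*419591^1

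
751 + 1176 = 1927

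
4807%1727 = 1353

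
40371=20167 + 20204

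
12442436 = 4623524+7818912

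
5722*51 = 291822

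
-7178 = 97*(-74)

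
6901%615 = 136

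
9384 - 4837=4547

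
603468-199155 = 404313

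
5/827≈0.00605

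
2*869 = 1738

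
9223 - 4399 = 4824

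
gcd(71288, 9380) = 1876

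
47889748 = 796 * 60163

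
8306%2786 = 2734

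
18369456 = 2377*7728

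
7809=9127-1318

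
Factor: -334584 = -1 * 2^3 * 3^3 * 1549^1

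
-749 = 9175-9924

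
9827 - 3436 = 6391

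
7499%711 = 389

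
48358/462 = 104+155/231 ≈ 104.67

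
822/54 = 137/9 ≈ 15.22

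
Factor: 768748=2^2*192187^1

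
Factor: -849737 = -1*7^1*19^1*6389^1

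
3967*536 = 2126312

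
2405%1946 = 459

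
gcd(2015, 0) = 2015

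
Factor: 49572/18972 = 3^4 * 31^(-1) = 81/31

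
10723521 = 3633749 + 7089772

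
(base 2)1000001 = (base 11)5a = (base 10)65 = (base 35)1u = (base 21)32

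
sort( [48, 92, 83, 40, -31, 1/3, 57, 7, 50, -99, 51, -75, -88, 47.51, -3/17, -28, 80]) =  [-99, -88, -75, -31, -28, -3/17, 1/3, 7, 40, 47.51, 48, 50, 51, 57, 80, 83, 92]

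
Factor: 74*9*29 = 2^1*3^2*29^1*37^1 = 19314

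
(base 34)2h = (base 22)3j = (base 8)125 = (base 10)85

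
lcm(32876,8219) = 32876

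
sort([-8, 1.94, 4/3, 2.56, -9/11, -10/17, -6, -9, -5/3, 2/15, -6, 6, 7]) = [-9, -8, -6, -6, -5/3, -9/11, -10/17, 2/15, 4/3, 1.94, 2.56, 6, 7]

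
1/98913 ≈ 0.0000101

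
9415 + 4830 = 14245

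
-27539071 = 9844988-37384059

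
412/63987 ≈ 0.00644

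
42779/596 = 71+463/596 ≈ 71.78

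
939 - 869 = 70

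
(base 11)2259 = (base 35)2es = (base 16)b98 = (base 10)2968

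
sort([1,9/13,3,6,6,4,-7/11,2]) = [-7/11,9/13,1,2,3,4,6,6]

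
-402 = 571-973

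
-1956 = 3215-5171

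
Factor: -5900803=-1*47^1*223^1*563^1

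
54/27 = 2 = 2.00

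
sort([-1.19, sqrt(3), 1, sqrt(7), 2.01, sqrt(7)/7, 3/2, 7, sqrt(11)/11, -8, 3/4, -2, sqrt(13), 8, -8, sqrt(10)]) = [-8, -8, -2, -1.19, sqrt(11)/11, sqrt(7)/7, 3/4, 1, 3/2, sqrt(3), 2.01, sqrt(7), sqrt(10), sqrt(13), 7, 8]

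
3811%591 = 265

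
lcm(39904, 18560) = 798080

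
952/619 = 1 + 333/619 ≈ 1.54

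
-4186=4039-8225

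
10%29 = 10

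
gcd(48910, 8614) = 146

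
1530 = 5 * 306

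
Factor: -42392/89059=-1*2^3*7^1*29^(-1)*37^(-1)*83^(-1)*757^1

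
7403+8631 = 16034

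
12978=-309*(-42)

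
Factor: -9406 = -1*2^1*4703^1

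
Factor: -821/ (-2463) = 3^ (-1) = 1/3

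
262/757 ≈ 0.346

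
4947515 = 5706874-759359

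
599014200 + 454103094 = 1053117294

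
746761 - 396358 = 350403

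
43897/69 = 636 + 13/69 ≈ 636.19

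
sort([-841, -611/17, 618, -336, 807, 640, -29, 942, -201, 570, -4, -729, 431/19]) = [-841, -729, -336, -201, -611/17, -29, -4, 431/19, 570, 618, 640, 807, 942]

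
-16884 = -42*402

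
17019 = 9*1891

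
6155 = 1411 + 4744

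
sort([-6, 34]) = [-6, 34]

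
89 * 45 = 4005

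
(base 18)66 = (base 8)162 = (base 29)3r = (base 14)82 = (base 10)114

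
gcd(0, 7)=7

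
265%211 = 54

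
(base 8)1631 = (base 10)921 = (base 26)19b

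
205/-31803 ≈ -0.00645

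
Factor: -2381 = -1*2381^1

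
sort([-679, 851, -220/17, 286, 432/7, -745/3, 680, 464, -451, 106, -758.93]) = [-758.93, -679, -451, -745/3, -220/17, 432/7, 106, 286, 464, 680, 851]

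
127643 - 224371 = -96728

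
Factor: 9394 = 2^1*7^1*11^1*61^1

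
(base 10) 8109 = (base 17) 1b10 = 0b1111110101101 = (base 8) 17655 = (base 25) co9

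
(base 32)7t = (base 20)cd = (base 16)fd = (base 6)1101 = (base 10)253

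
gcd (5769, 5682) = 3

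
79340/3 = 26446 + 2/3 ≈ 26446.67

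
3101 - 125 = 2976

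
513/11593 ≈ 0.0443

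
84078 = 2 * 42039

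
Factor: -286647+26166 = -1 * 3^1 * 13^1 * 6679^1 = -260481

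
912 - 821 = 91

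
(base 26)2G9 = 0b11011110001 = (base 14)90D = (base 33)1KS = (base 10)1777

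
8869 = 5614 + 3255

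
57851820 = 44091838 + 13759982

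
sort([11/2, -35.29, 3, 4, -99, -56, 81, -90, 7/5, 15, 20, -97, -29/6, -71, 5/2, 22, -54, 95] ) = [-99, -97, -90, -71, -56, -54, -35.29, -29/6, 7/5, 5/2, 3, 4, 11/2, 15, 20, 22, 81, 95] 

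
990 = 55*18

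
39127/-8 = -4890 - 7/8 ≈ -4890.88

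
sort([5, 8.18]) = [5, 8.18]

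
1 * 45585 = 45585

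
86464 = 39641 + 46823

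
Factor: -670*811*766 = -1*2^2*5^1*67^1*383^1*811^1 = -416221420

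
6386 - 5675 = 711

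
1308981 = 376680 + 932301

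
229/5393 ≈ 0.0425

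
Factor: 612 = 2^2 * 3^2 * 17^1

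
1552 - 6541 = -4989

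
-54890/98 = -27445/49 ≈ -560.10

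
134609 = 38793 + 95816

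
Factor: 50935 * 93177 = 3^3 * 5^1 * 7^1 * 17^1 * 29^1 * 61^1 * 167^1 = 4745970495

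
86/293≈0.294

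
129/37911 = 43/12637≈0.00340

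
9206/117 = 78 + 80/117 ≈ 78.68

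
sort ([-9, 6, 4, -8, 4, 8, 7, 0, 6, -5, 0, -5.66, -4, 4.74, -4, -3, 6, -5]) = [-9, -8, -5.66, -5, -5, -4, -4, -3, 0, 0, 4, 4, 4.74, 6, 6, 6, 7, 8]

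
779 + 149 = 928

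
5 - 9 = -4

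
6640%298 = 84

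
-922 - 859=-1781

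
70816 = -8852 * (-8)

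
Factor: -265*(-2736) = 2^4*3^2*5^1*19^1*53^1 = 725040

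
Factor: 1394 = 2^1 * 17^1 * 41^1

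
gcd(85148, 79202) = 2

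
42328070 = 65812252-23484182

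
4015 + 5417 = 9432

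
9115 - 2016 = 7099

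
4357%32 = 5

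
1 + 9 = 10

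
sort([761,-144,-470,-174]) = [-470,-174,-144,761]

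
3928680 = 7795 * 504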